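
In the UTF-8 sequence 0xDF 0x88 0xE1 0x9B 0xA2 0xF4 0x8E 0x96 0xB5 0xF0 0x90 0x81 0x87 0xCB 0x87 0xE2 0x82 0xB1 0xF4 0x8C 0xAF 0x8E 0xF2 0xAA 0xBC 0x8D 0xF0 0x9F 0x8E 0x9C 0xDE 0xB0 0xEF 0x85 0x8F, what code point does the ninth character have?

Offset 0: leading byte 0xDF = 11011111 → 2-byte char #1 = DF 88.
Offset 2: leading byte 0xE1 = 11100001 → 3-byte char #2 = E1 9B A2.
Offset 5: leading byte 0xF4 = 11110100 → 4-byte char #3 = F4 8E 96 B5.
Offset 9: leading byte 0xF0 = 11110000 → 4-byte char #4 = F0 90 81 87.
Offset 13: leading byte 0xCB = 11001011 → 2-byte char #5 = CB 87.
Offset 15: leading byte 0xE2 = 11100010 → 3-byte char #6 = E2 82 B1.
Offset 18: leading byte 0xF4 = 11110100 → 4-byte char #7 = F4 8C AF 8E.
Offset 22: leading byte 0xF2 = 11110010 → 4-byte char #8 = F2 AA BC 8D.
Offset 26: leading byte 0xF0 = 11110000 → 4-byte char #9 = F0 9F 8E 9C.
Leading byte 0xF0 = 11110000 matches 11110xxx → 4-byte sequence.
Byte 1: 0xF0 = 11110000, payload 000 (3 bits).
Byte 2: 0x9F = 10011111 (10xxxxxx ✓), payload 011111.
Byte 3: 0x8E = 10001110 (10xxxxxx ✓), payload 001110.
Byte 4: 0x9C = 10011100 (10xxxxxx ✓), payload 011100.
Concatenate: 000011111001110011100 = 0x1F39C (21 bits → U+1F39C).

U+1F39C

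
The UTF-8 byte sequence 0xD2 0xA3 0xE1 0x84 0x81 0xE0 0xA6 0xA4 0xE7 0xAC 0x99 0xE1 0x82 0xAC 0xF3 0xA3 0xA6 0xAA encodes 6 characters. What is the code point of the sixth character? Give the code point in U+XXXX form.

Offset 0: leading byte 0xD2 = 11010010 → 2-byte char #1 = D2 A3.
Offset 2: leading byte 0xE1 = 11100001 → 3-byte char #2 = E1 84 81.
Offset 5: leading byte 0xE0 = 11100000 → 3-byte char #3 = E0 A6 A4.
Offset 8: leading byte 0xE7 = 11100111 → 3-byte char #4 = E7 AC 99.
Offset 11: leading byte 0xE1 = 11100001 → 3-byte char #5 = E1 82 AC.
Offset 14: leading byte 0xF3 = 11110011 → 4-byte char #6 = F3 A3 A6 AA.
Leading byte 0xF3 = 11110011 matches 11110xxx → 4-byte sequence.
Byte 1: 0xF3 = 11110011, payload 011 (3 bits).
Byte 2: 0xA3 = 10100011 (10xxxxxx ✓), payload 100011.
Byte 3: 0xA6 = 10100110 (10xxxxxx ✓), payload 100110.
Byte 4: 0xAA = 10101010 (10xxxxxx ✓), payload 101010.
Concatenate: 011100011100110101010 = 0xE39AA (21 bits → U+E39AA).

U+E39AA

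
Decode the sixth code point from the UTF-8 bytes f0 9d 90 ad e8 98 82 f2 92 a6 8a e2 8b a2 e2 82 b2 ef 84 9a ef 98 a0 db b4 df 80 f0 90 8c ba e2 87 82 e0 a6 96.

Offset 0: leading byte 0xF0 = 11110000 → 4-byte char #1 = F0 9D 90 AD.
Offset 4: leading byte 0xE8 = 11101000 → 3-byte char #2 = E8 98 82.
Offset 7: leading byte 0xF2 = 11110010 → 4-byte char #3 = F2 92 A6 8A.
Offset 11: leading byte 0xE2 = 11100010 → 3-byte char #4 = E2 8B A2.
Offset 14: leading byte 0xE2 = 11100010 → 3-byte char #5 = E2 82 B2.
Offset 17: leading byte 0xEF = 11101111 → 3-byte char #6 = EF 84 9A.
Leading byte 0xEF = 11101111 matches 1110xxxx → 3-byte sequence.
Byte 1: 0xEF = 11101111, payload 1111 (4 bits).
Byte 2: 0x84 = 10000100 (10xxxxxx ✓), payload 000100.
Byte 3: 0x9A = 10011010 (10xxxxxx ✓), payload 011010.
Concatenate: 1111000100011010 = 0xF11A (16 bits → U+F11A).

U+F11A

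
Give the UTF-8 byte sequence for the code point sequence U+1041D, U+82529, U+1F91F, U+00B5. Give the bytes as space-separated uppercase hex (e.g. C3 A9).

F0 90 90 9D F2 82 94 A9 F0 9F A4 9F C2 B5

U+1041D: 4-byte form → F0 90 90 9D.
U+82529: 4-byte form → F2 82 94 A9.
U+1F91F: 4-byte form → F0 9F A4 9F.
U+00B5: 2-byte form → C2 B5.
Concatenated (14 bytes): F0 90 90 9D F2 82 94 A9 F0 9F A4 9F C2 B5.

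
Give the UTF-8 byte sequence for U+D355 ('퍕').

ED 8D 95

U+D355 = 0xD355 = 54101 decimal. In range U+0800–U+FFFF → 3-byte form: 1110xxxx 10xxxxxx 10xxxxxx.
Binary (16 bits): 1101001101010101.
Split 4+6+6: 1101 | 001101 | 010101.
Byte 1: 11101101 = 0xED.
Byte 2: 10001101 = 0x8D.
Byte 3: 10010101 = 0x95.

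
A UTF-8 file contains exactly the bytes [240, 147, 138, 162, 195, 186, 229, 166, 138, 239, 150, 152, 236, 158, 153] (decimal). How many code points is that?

5

Byte at offset 0: 0xF0 = 11110000 → 4-byte char (#1). Advance 4.
Byte at offset 4: 0xC3 = 11000011 → 2-byte char (#2). Advance 2.
Byte at offset 6: 0xE5 = 11100101 → 3-byte char (#3). Advance 3.
Byte at offset 9: 0xEF = 11101111 → 3-byte char (#4). Advance 3.
Byte at offset 12: 0xEC = 11101100 → 3-byte char (#5). Advance 3.
Reached end at offset 15 after 5 code points.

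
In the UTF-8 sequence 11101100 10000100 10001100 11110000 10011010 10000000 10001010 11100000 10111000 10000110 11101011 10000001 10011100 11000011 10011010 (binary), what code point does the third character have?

Offset 0: leading byte 0xEC = 11101100 → 3-byte char #1 = EC 84 8C.
Offset 3: leading byte 0xF0 = 11110000 → 4-byte char #2 = F0 9A 80 8A.
Offset 7: leading byte 0xE0 = 11100000 → 3-byte char #3 = E0 B8 86.
Leading byte 0xE0 = 11100000 matches 1110xxxx → 3-byte sequence.
Byte 1: 0xE0 = 11100000, payload 0000 (4 bits).
Byte 2: 0xB8 = 10111000 (10xxxxxx ✓), payload 111000.
Byte 3: 0x86 = 10000110 (10xxxxxx ✓), payload 000110.
Concatenate: 0000111000000110 = 0xE06 (16 bits → U+0E06).

U+0E06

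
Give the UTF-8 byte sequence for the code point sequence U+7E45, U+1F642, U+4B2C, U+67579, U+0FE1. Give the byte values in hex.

E7 B9 85 F0 9F 99 82 E4 AC AC F1 A7 95 B9 E0 BF A1

U+7E45: 3-byte form → E7 B9 85.
U+1F642: 4-byte form → F0 9F 99 82.
U+4B2C: 3-byte form → E4 AC AC.
U+67579: 4-byte form → F1 A7 95 B9.
U+0FE1: 3-byte form → E0 BF A1.
Concatenated (17 bytes): E7 B9 85 F0 9F 99 82 E4 AC AC F1 A7 95 B9 E0 BF A1.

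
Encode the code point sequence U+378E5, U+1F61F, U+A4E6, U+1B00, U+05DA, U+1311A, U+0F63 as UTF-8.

U+378E5: 4-byte form → F0 B7 A3 A5.
U+1F61F: 4-byte form → F0 9F 98 9F.
U+A4E6: 3-byte form → EA 93 A6.
U+1B00: 3-byte form → E1 AC 80.
U+05DA: 2-byte form → D7 9A.
U+1311A: 4-byte form → F0 93 84 9A.
U+0F63: 3-byte form → E0 BD A3.
Concatenated (23 bytes): F0 B7 A3 A5 F0 9F 98 9F EA 93 A6 E1 AC 80 D7 9A F0 93 84 9A E0 BD A3.

F0 B7 A3 A5 F0 9F 98 9F EA 93 A6 E1 AC 80 D7 9A F0 93 84 9A E0 BD A3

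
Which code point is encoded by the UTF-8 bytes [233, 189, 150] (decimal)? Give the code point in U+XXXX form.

U+9F56

Leading byte 0xE9 = 11101001 matches 1110xxxx → 3-byte sequence.
Byte 1: 0xE9 = 11101001, payload 1001 (4 bits).
Byte 2: 0xBD = 10111101 (10xxxxxx ✓), payload 111101.
Byte 3: 0x96 = 10010110 (10xxxxxx ✓), payload 010110.
Concatenate: 1001111101010110 = 0x9F56 (16 bits → U+9F56).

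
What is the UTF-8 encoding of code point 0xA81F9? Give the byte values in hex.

U+A81F9 = 0xA81F9 = 688633 decimal. In range U+10000–U+10FFFF → 4-byte form: 11110xxx 10xxxxxx 10xxxxxx 10xxxxxx.
Binary (21 bits): 010101000000111111001.
Split 3+6+6+6: 010 | 101000 | 000111 | 111001.
Byte 1: 11110010 = 0xF2.
Byte 2: 10101000 = 0xA8.
Byte 3: 10000111 = 0x87.
Byte 4: 10111001 = 0xB9.

F2 A8 87 B9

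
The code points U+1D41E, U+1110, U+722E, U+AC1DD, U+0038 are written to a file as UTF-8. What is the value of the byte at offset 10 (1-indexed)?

0xAE

1-indexed offset 10 is 0-indexed offset 9.
U+1D41E → 4-byte form F0 9D 90 9E at offsets 0–3.
U+1110 → 3-byte form E1 84 90 at offsets 4–6.
U+722E → 3-byte form E7 88 AE at offsets 7–9.
Offset 9 falls in char 3's range; it's byte 3 of E7 88 AE = 0xAE.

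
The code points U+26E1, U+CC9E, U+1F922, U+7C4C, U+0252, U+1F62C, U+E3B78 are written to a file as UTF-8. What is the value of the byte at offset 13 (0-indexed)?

U+26E1 → 3-byte form E2 9B A1 at offsets 0–2.
U+CC9E → 3-byte form EC B2 9E at offsets 3–5.
U+1F922 → 4-byte form F0 9F A4 A2 at offsets 6–9.
U+7C4C → 3-byte form E7 B1 8C at offsets 10–12.
U+0252 → 2-byte form C9 92 at offsets 13–14.
Offset 13 falls in char 5's range; it's byte 1 of C9 92 = 0xC9.

0xC9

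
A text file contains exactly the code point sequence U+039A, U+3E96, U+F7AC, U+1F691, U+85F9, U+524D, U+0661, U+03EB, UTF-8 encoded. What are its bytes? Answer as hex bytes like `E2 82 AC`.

CE 9A E3 BA 96 EF 9E AC F0 9F 9A 91 E8 97 B9 E5 89 8D D9 A1 CF AB

U+039A: 2-byte form → CE 9A.
U+3E96: 3-byte form → E3 BA 96.
U+F7AC: 3-byte form → EF 9E AC.
U+1F691: 4-byte form → F0 9F 9A 91.
U+85F9: 3-byte form → E8 97 B9.
U+524D: 3-byte form → E5 89 8D.
U+0661: 2-byte form → D9 A1.
U+03EB: 2-byte form → CF AB.
Concatenated (22 bytes): CE 9A E3 BA 96 EF 9E AC F0 9F 9A 91 E8 97 B9 E5 89 8D D9 A1 CF AB.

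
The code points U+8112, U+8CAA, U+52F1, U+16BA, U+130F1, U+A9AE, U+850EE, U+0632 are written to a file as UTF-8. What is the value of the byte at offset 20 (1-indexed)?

1-indexed offset 20 is 0-indexed offset 19.
U+8112 → 3-byte form E8 84 92 at offsets 0–2.
U+8CAA → 3-byte form E8 B2 AA at offsets 3–5.
U+52F1 → 3-byte form E5 8B B1 at offsets 6–8.
U+16BA → 3-byte form E1 9A BA at offsets 9–11.
U+130F1 → 4-byte form F0 93 83 B1 at offsets 12–15.
U+A9AE → 3-byte form EA A6 AE at offsets 16–18.
U+850EE → 4-byte form F2 85 83 AE at offsets 19–22.
Offset 19 falls in char 7's range; it's byte 1 of F2 85 83 AE = 0xF2.

0xF2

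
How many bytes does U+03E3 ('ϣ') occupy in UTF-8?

U+03E3 = 0x3E3. UTF-8 uses 1 byte below 0x80, 2 below 0x800, 3 below 0x10000, 4 up to 0x10FFFF. 0x3E3 is in U+0080–U+07FF → 2 bytes.

2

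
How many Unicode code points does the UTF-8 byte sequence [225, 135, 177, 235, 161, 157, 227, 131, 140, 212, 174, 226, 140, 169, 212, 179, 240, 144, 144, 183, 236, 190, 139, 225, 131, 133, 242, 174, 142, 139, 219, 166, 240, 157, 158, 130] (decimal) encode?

Byte at offset 0: 0xE1 = 11100001 → 3-byte char (#1). Advance 3.
Byte at offset 3: 0xEB = 11101011 → 3-byte char (#2). Advance 3.
Byte at offset 6: 0xE3 = 11100011 → 3-byte char (#3). Advance 3.
Byte at offset 9: 0xD4 = 11010100 → 2-byte char (#4). Advance 2.
Byte at offset 11: 0xE2 = 11100010 → 3-byte char (#5). Advance 3.
Byte at offset 14: 0xD4 = 11010100 → 2-byte char (#6). Advance 2.
Byte at offset 16: 0xF0 = 11110000 → 4-byte char (#7). Advance 4.
Byte at offset 20: 0xEC = 11101100 → 3-byte char (#8). Advance 3.
Byte at offset 23: 0xE1 = 11100001 → 3-byte char (#9). Advance 3.
Byte at offset 26: 0xF2 = 11110010 → 4-byte char (#10). Advance 4.
Byte at offset 30: 0xDB = 11011011 → 2-byte char (#11). Advance 2.
Byte at offset 32: 0xF0 = 11110000 → 4-byte char (#12). Advance 4.
Reached end at offset 36 after 12 code points.

12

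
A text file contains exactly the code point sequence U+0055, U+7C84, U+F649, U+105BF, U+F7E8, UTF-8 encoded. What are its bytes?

U+0055: 1-byte form → 55.
U+7C84: 3-byte form → E7 B2 84.
U+F649: 3-byte form → EF 99 89.
U+105BF: 4-byte form → F0 90 96 BF.
U+F7E8: 3-byte form → EF 9F A8.
Concatenated (14 bytes): 55 E7 B2 84 EF 99 89 F0 90 96 BF EF 9F A8.

55 E7 B2 84 EF 99 89 F0 90 96 BF EF 9F A8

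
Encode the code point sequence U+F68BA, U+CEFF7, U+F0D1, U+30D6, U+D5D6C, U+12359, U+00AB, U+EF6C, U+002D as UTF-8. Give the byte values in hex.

U+F68BA: 4-byte form → F3 B6 A2 BA.
U+CEFF7: 4-byte form → F3 8E BF B7.
U+F0D1: 3-byte form → EF 83 91.
U+30D6: 3-byte form → E3 83 96.
U+D5D6C: 4-byte form → F3 95 B5 AC.
U+12359: 4-byte form → F0 92 8D 99.
U+00AB: 2-byte form → C2 AB.
U+EF6C: 3-byte form → EE BD AC.
U+002D: 1-byte form → 2D.
Concatenated (28 bytes): F3 B6 A2 BA F3 8E BF B7 EF 83 91 E3 83 96 F3 95 B5 AC F0 92 8D 99 C2 AB EE BD AC 2D.

F3 B6 A2 BA F3 8E BF B7 EF 83 91 E3 83 96 F3 95 B5 AC F0 92 8D 99 C2 AB EE BD AC 2D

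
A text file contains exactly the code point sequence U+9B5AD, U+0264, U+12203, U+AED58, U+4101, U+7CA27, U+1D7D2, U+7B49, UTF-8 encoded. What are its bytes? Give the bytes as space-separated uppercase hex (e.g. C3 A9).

U+9B5AD: 4-byte form → F2 9B 96 AD.
U+0264: 2-byte form → C9 A4.
U+12203: 4-byte form → F0 92 88 83.
U+AED58: 4-byte form → F2 AE B5 98.
U+4101: 3-byte form → E4 84 81.
U+7CA27: 4-byte form → F1 BC A8 A7.
U+1D7D2: 4-byte form → F0 9D 9F 92.
U+7B49: 3-byte form → E7 AD 89.
Concatenated (28 bytes): F2 9B 96 AD C9 A4 F0 92 88 83 F2 AE B5 98 E4 84 81 F1 BC A8 A7 F0 9D 9F 92 E7 AD 89.

F2 9B 96 AD C9 A4 F0 92 88 83 F2 AE B5 98 E4 84 81 F1 BC A8 A7 F0 9D 9F 92 E7 AD 89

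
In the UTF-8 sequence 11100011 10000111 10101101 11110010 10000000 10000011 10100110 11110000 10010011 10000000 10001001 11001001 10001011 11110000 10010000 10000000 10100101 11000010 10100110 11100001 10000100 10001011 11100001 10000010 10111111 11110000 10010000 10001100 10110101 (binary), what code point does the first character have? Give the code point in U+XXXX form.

U+31ED

Offset 0: leading byte 0xE3 = 11100011 → 3-byte char #1 = E3 87 AD.
Leading byte 0xE3 = 11100011 matches 1110xxxx → 3-byte sequence.
Byte 1: 0xE3 = 11100011, payload 0011 (4 bits).
Byte 2: 0x87 = 10000111 (10xxxxxx ✓), payload 000111.
Byte 3: 0xAD = 10101101 (10xxxxxx ✓), payload 101101.
Concatenate: 0011000111101101 = 0x31ED (16 bits → U+31ED).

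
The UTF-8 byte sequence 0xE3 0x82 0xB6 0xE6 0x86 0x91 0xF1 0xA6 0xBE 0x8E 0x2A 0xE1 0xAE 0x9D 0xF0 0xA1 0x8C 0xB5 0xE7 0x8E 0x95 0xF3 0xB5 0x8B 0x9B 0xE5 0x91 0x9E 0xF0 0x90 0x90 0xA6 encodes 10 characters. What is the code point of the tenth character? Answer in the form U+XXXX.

Offset 0: leading byte 0xE3 = 11100011 → 3-byte char #1 = E3 82 B6.
Offset 3: leading byte 0xE6 = 11100110 → 3-byte char #2 = E6 86 91.
Offset 6: leading byte 0xF1 = 11110001 → 4-byte char #3 = F1 A6 BE 8E.
Offset 10: leading byte 0x2A = 00101010 → 1-byte char #4 = 2A.
Offset 11: leading byte 0xE1 = 11100001 → 3-byte char #5 = E1 AE 9D.
Offset 14: leading byte 0xF0 = 11110000 → 4-byte char #6 = F0 A1 8C B5.
Offset 18: leading byte 0xE7 = 11100111 → 3-byte char #7 = E7 8E 95.
Offset 21: leading byte 0xF3 = 11110011 → 4-byte char #8 = F3 B5 8B 9B.
Offset 25: leading byte 0xE5 = 11100101 → 3-byte char #9 = E5 91 9E.
Offset 28: leading byte 0xF0 = 11110000 → 4-byte char #10 = F0 90 90 A6.
Leading byte 0xF0 = 11110000 matches 11110xxx → 4-byte sequence.
Byte 1: 0xF0 = 11110000, payload 000 (3 bits).
Byte 2: 0x90 = 10010000 (10xxxxxx ✓), payload 010000.
Byte 3: 0x90 = 10010000 (10xxxxxx ✓), payload 010000.
Byte 4: 0xA6 = 10100110 (10xxxxxx ✓), payload 100110.
Concatenate: 000010000010000100110 = 0x10426 (21 bits → U+10426).

U+10426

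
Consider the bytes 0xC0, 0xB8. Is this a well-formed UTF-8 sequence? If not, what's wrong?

invalid (overlong encoding)

Leading byte 0xC0 = 11000000 → 2-byte form.
Continuation bytes all match 10xxxxxx. Payload decodes to 0x38.
But 0x38 < 0x80, the minimum for a 2-byte sequence — this is an overlong encoding.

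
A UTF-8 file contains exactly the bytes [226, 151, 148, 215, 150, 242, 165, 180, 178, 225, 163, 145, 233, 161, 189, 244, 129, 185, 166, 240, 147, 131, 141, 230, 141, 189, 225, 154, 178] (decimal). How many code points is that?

Byte at offset 0: 0xE2 = 11100010 → 3-byte char (#1). Advance 3.
Byte at offset 3: 0xD7 = 11010111 → 2-byte char (#2). Advance 2.
Byte at offset 5: 0xF2 = 11110010 → 4-byte char (#3). Advance 4.
Byte at offset 9: 0xE1 = 11100001 → 3-byte char (#4). Advance 3.
Byte at offset 12: 0xE9 = 11101001 → 3-byte char (#5). Advance 3.
Byte at offset 15: 0xF4 = 11110100 → 4-byte char (#6). Advance 4.
Byte at offset 19: 0xF0 = 11110000 → 4-byte char (#7). Advance 4.
Byte at offset 23: 0xE6 = 11100110 → 3-byte char (#8). Advance 3.
Byte at offset 26: 0xE1 = 11100001 → 3-byte char (#9). Advance 3.
Reached end at offset 29 after 9 code points.

9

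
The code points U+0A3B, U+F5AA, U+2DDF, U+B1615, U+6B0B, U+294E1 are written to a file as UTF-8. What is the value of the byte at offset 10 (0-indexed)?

0xB1

U+0A3B → 3-byte form E0 A8 BB at offsets 0–2.
U+F5AA → 3-byte form EF 96 AA at offsets 3–5.
U+2DDF → 3-byte form E2 B7 9F at offsets 6–8.
U+B1615 → 4-byte form F2 B1 98 95 at offsets 9–12.
Offset 10 falls in char 4's range; it's byte 2 of F2 B1 98 95 = 0xB1.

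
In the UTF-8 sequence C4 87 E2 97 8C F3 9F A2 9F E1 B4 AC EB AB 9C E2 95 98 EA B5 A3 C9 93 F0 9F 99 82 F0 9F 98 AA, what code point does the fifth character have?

Offset 0: leading byte 0xC4 = 11000100 → 2-byte char #1 = C4 87.
Offset 2: leading byte 0xE2 = 11100010 → 3-byte char #2 = E2 97 8C.
Offset 5: leading byte 0xF3 = 11110011 → 4-byte char #3 = F3 9F A2 9F.
Offset 9: leading byte 0xE1 = 11100001 → 3-byte char #4 = E1 B4 AC.
Offset 12: leading byte 0xEB = 11101011 → 3-byte char #5 = EB AB 9C.
Leading byte 0xEB = 11101011 matches 1110xxxx → 3-byte sequence.
Byte 1: 0xEB = 11101011, payload 1011 (4 bits).
Byte 2: 0xAB = 10101011 (10xxxxxx ✓), payload 101011.
Byte 3: 0x9C = 10011100 (10xxxxxx ✓), payload 011100.
Concatenate: 1011101011011100 = 0xBADC (16 bits → U+BADC).

U+BADC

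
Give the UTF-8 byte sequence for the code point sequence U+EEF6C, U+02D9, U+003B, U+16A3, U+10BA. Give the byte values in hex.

F3 AE BD AC CB 99 3B E1 9A A3 E1 82 BA

U+EEF6C: 4-byte form → F3 AE BD AC.
U+02D9: 2-byte form → CB 99.
U+003B: 1-byte form → 3B.
U+16A3: 3-byte form → E1 9A A3.
U+10BA: 3-byte form → E1 82 BA.
Concatenated (13 bytes): F3 AE BD AC CB 99 3B E1 9A A3 E1 82 BA.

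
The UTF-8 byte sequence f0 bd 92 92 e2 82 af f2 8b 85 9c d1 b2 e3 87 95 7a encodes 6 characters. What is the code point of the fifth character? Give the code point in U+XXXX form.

Offset 0: leading byte 0xF0 = 11110000 → 4-byte char #1 = F0 BD 92 92.
Offset 4: leading byte 0xE2 = 11100010 → 3-byte char #2 = E2 82 AF.
Offset 7: leading byte 0xF2 = 11110010 → 4-byte char #3 = F2 8B 85 9C.
Offset 11: leading byte 0xD1 = 11010001 → 2-byte char #4 = D1 B2.
Offset 13: leading byte 0xE3 = 11100011 → 3-byte char #5 = E3 87 95.
Leading byte 0xE3 = 11100011 matches 1110xxxx → 3-byte sequence.
Byte 1: 0xE3 = 11100011, payload 0011 (4 bits).
Byte 2: 0x87 = 10000111 (10xxxxxx ✓), payload 000111.
Byte 3: 0x95 = 10010101 (10xxxxxx ✓), payload 010101.
Concatenate: 0011000111010101 = 0x31D5 (16 bits → U+31D5).

U+31D5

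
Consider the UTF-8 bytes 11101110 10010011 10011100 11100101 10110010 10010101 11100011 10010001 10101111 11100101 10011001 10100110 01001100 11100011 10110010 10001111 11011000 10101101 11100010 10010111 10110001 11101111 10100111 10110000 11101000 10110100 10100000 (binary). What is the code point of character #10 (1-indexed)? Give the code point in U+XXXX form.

Offset 0: leading byte 0xEE = 11101110 → 3-byte char #1 = EE 93 9C.
Offset 3: leading byte 0xE5 = 11100101 → 3-byte char #2 = E5 B2 95.
Offset 6: leading byte 0xE3 = 11100011 → 3-byte char #3 = E3 91 AF.
Offset 9: leading byte 0xE5 = 11100101 → 3-byte char #4 = E5 99 A6.
Offset 12: leading byte 0x4C = 01001100 → 1-byte char #5 = 4C.
Offset 13: leading byte 0xE3 = 11100011 → 3-byte char #6 = E3 B2 8F.
Offset 16: leading byte 0xD8 = 11011000 → 2-byte char #7 = D8 AD.
Offset 18: leading byte 0xE2 = 11100010 → 3-byte char #8 = E2 97 B1.
Offset 21: leading byte 0xEF = 11101111 → 3-byte char #9 = EF A7 B0.
Offset 24: leading byte 0xE8 = 11101000 → 3-byte char #10 = E8 B4 A0.
Leading byte 0xE8 = 11101000 matches 1110xxxx → 3-byte sequence.
Byte 1: 0xE8 = 11101000, payload 1000 (4 bits).
Byte 2: 0xB4 = 10110100 (10xxxxxx ✓), payload 110100.
Byte 3: 0xA0 = 10100000 (10xxxxxx ✓), payload 100000.
Concatenate: 1000110100100000 = 0x8D20 (16 bits → U+8D20).

U+8D20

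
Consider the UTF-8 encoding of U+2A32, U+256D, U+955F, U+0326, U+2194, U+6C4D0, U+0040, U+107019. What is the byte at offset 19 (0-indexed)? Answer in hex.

U+2A32 → 3-byte form E2 A8 B2 at offsets 0–2.
U+256D → 3-byte form E2 95 AD at offsets 3–5.
U+955F → 3-byte form E9 95 9F at offsets 6–8.
U+0326 → 2-byte form CC A6 at offsets 9–10.
U+2194 → 3-byte form E2 86 94 at offsets 11–13.
U+6C4D0 → 4-byte form F1 AC 93 90 at offsets 14–17.
U+0040 → 1-byte form 40 at offsets 18–18.
U+107019 → 4-byte form F4 87 80 99 at offsets 19–22.
Offset 19 falls in char 8's range; it's byte 1 of F4 87 80 99 = 0xF4.

0xF4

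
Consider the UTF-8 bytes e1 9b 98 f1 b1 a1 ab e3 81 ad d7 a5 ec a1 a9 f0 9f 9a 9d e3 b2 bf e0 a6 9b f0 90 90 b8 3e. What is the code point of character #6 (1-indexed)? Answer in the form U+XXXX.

U+1F69D

Offset 0: leading byte 0xE1 = 11100001 → 3-byte char #1 = E1 9B 98.
Offset 3: leading byte 0xF1 = 11110001 → 4-byte char #2 = F1 B1 A1 AB.
Offset 7: leading byte 0xE3 = 11100011 → 3-byte char #3 = E3 81 AD.
Offset 10: leading byte 0xD7 = 11010111 → 2-byte char #4 = D7 A5.
Offset 12: leading byte 0xEC = 11101100 → 3-byte char #5 = EC A1 A9.
Offset 15: leading byte 0xF0 = 11110000 → 4-byte char #6 = F0 9F 9A 9D.
Leading byte 0xF0 = 11110000 matches 11110xxx → 4-byte sequence.
Byte 1: 0xF0 = 11110000, payload 000 (3 bits).
Byte 2: 0x9F = 10011111 (10xxxxxx ✓), payload 011111.
Byte 3: 0x9A = 10011010 (10xxxxxx ✓), payload 011010.
Byte 4: 0x9D = 10011101 (10xxxxxx ✓), payload 011101.
Concatenate: 000011111011010011101 = 0x1F69D (21 bits → U+1F69D).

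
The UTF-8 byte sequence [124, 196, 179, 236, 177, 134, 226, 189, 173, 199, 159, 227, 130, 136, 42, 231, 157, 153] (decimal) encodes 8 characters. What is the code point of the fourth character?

U+2F6D

Offset 0: leading byte 0x7C = 01111100 → 1-byte char #1 = 7C.
Offset 1: leading byte 0xC4 = 11000100 → 2-byte char #2 = C4 B3.
Offset 3: leading byte 0xEC = 11101100 → 3-byte char #3 = EC B1 86.
Offset 6: leading byte 0xE2 = 11100010 → 3-byte char #4 = E2 BD AD.
Leading byte 0xE2 = 11100010 matches 1110xxxx → 3-byte sequence.
Byte 1: 0xE2 = 11100010, payload 0010 (4 bits).
Byte 2: 0xBD = 10111101 (10xxxxxx ✓), payload 111101.
Byte 3: 0xAD = 10101101 (10xxxxxx ✓), payload 101101.
Concatenate: 0010111101101101 = 0x2F6D (16 bits → U+2F6D).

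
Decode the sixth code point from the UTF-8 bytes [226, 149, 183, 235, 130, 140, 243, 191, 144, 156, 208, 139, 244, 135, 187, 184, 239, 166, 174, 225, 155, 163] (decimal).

U+F9AE

Offset 0: leading byte 0xE2 = 11100010 → 3-byte char #1 = E2 95 B7.
Offset 3: leading byte 0xEB = 11101011 → 3-byte char #2 = EB 82 8C.
Offset 6: leading byte 0xF3 = 11110011 → 4-byte char #3 = F3 BF 90 9C.
Offset 10: leading byte 0xD0 = 11010000 → 2-byte char #4 = D0 8B.
Offset 12: leading byte 0xF4 = 11110100 → 4-byte char #5 = F4 87 BB B8.
Offset 16: leading byte 0xEF = 11101111 → 3-byte char #6 = EF A6 AE.
Leading byte 0xEF = 11101111 matches 1110xxxx → 3-byte sequence.
Byte 1: 0xEF = 11101111, payload 1111 (4 bits).
Byte 2: 0xA6 = 10100110 (10xxxxxx ✓), payload 100110.
Byte 3: 0xAE = 10101110 (10xxxxxx ✓), payload 101110.
Concatenate: 1111100110101110 = 0xF9AE (16 bits → U+F9AE).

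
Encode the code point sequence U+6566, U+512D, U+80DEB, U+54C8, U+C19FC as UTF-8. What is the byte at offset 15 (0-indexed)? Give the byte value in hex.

U+6566 → 3-byte form E6 95 A6 at offsets 0–2.
U+512D → 3-byte form E5 84 AD at offsets 3–5.
U+80DEB → 4-byte form F2 80 B7 AB at offsets 6–9.
U+54C8 → 3-byte form E5 93 88 at offsets 10–12.
U+C19FC → 4-byte form F3 81 A7 BC at offsets 13–16.
Offset 15 falls in char 5's range; it's byte 3 of F3 81 A7 BC = 0xA7.

0xA7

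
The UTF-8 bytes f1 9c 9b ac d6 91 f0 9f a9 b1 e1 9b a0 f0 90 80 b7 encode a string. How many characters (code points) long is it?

5

Byte at offset 0: 0xF1 = 11110001 → 4-byte char (#1). Advance 4.
Byte at offset 4: 0xD6 = 11010110 → 2-byte char (#2). Advance 2.
Byte at offset 6: 0xF0 = 11110000 → 4-byte char (#3). Advance 4.
Byte at offset 10: 0xE1 = 11100001 → 3-byte char (#4). Advance 3.
Byte at offset 13: 0xF0 = 11110000 → 4-byte char (#5). Advance 4.
Reached end at offset 17 after 5 code points.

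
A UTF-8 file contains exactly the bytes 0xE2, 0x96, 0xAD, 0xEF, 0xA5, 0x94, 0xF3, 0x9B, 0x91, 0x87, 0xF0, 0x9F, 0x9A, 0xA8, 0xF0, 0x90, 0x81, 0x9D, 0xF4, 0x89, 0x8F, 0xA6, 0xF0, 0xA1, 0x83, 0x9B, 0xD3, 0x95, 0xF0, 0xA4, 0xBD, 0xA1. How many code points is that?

9

Byte at offset 0: 0xE2 = 11100010 → 3-byte char (#1). Advance 3.
Byte at offset 3: 0xEF = 11101111 → 3-byte char (#2). Advance 3.
Byte at offset 6: 0xF3 = 11110011 → 4-byte char (#3). Advance 4.
Byte at offset 10: 0xF0 = 11110000 → 4-byte char (#4). Advance 4.
Byte at offset 14: 0xF0 = 11110000 → 4-byte char (#5). Advance 4.
Byte at offset 18: 0xF4 = 11110100 → 4-byte char (#6). Advance 4.
Byte at offset 22: 0xF0 = 11110000 → 4-byte char (#7). Advance 4.
Byte at offset 26: 0xD3 = 11010011 → 2-byte char (#8). Advance 2.
Byte at offset 28: 0xF0 = 11110000 → 4-byte char (#9). Advance 4.
Reached end at offset 32 after 9 code points.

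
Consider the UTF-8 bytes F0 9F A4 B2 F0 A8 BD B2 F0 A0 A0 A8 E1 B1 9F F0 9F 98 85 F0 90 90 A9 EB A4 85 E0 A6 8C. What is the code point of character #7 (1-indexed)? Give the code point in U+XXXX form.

Offset 0: leading byte 0xF0 = 11110000 → 4-byte char #1 = F0 9F A4 B2.
Offset 4: leading byte 0xF0 = 11110000 → 4-byte char #2 = F0 A8 BD B2.
Offset 8: leading byte 0xF0 = 11110000 → 4-byte char #3 = F0 A0 A0 A8.
Offset 12: leading byte 0xE1 = 11100001 → 3-byte char #4 = E1 B1 9F.
Offset 15: leading byte 0xF0 = 11110000 → 4-byte char #5 = F0 9F 98 85.
Offset 19: leading byte 0xF0 = 11110000 → 4-byte char #6 = F0 90 90 A9.
Offset 23: leading byte 0xEB = 11101011 → 3-byte char #7 = EB A4 85.
Leading byte 0xEB = 11101011 matches 1110xxxx → 3-byte sequence.
Byte 1: 0xEB = 11101011, payload 1011 (4 bits).
Byte 2: 0xA4 = 10100100 (10xxxxxx ✓), payload 100100.
Byte 3: 0x85 = 10000101 (10xxxxxx ✓), payload 000101.
Concatenate: 1011100100000101 = 0xB905 (16 bits → U+B905).

U+B905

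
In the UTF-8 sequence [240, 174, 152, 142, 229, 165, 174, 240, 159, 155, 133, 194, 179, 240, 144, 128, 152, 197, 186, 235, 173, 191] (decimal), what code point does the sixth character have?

Offset 0: leading byte 0xF0 = 11110000 → 4-byte char #1 = F0 AE 98 8E.
Offset 4: leading byte 0xE5 = 11100101 → 3-byte char #2 = E5 A5 AE.
Offset 7: leading byte 0xF0 = 11110000 → 4-byte char #3 = F0 9F 9B 85.
Offset 11: leading byte 0xC2 = 11000010 → 2-byte char #4 = C2 B3.
Offset 13: leading byte 0xF0 = 11110000 → 4-byte char #5 = F0 90 80 98.
Offset 17: leading byte 0xC5 = 11000101 → 2-byte char #6 = C5 BA.
Leading byte 0xC5 = 11000101 matches 110xxxxx → 2-byte sequence.
Byte 1: 0xC5 = 11000101, payload 00101 (5 bits).
Byte 2: 0xBA = 10111010 (10xxxxxx ✓), payload 111010.
Concatenate: 00101111010 = 0x17A (11 bits → U+017A).

U+017A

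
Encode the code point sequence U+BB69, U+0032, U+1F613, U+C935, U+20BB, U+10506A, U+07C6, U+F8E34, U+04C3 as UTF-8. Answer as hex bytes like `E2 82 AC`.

U+BB69: 3-byte form → EB AD A9.
U+0032: 1-byte form → 32.
U+1F613: 4-byte form → F0 9F 98 93.
U+C935: 3-byte form → EC A4 B5.
U+20BB: 3-byte form → E2 82 BB.
U+10506A: 4-byte form → F4 85 81 AA.
U+07C6: 2-byte form → DF 86.
U+F8E34: 4-byte form → F3 B8 B8 B4.
U+04C3: 2-byte form → D3 83.
Concatenated (26 bytes): EB AD A9 32 F0 9F 98 93 EC A4 B5 E2 82 BB F4 85 81 AA DF 86 F3 B8 B8 B4 D3 83.

EB AD A9 32 F0 9F 98 93 EC A4 B5 E2 82 BB F4 85 81 AA DF 86 F3 B8 B8 B4 D3 83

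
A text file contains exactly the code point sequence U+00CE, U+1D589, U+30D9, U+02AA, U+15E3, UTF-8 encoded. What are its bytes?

U+00CE: 2-byte form → C3 8E.
U+1D589: 4-byte form → F0 9D 96 89.
U+30D9: 3-byte form → E3 83 99.
U+02AA: 2-byte form → CA AA.
U+15E3: 3-byte form → E1 97 A3.
Concatenated (14 bytes): C3 8E F0 9D 96 89 E3 83 99 CA AA E1 97 A3.

C3 8E F0 9D 96 89 E3 83 99 CA AA E1 97 A3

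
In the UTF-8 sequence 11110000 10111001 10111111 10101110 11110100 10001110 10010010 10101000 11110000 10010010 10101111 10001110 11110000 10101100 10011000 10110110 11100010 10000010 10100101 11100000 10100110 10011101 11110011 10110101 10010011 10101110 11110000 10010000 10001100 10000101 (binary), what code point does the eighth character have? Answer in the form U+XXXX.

U+10305

Offset 0: leading byte 0xF0 = 11110000 → 4-byte char #1 = F0 B9 BF AE.
Offset 4: leading byte 0xF4 = 11110100 → 4-byte char #2 = F4 8E 92 A8.
Offset 8: leading byte 0xF0 = 11110000 → 4-byte char #3 = F0 92 AF 8E.
Offset 12: leading byte 0xF0 = 11110000 → 4-byte char #4 = F0 AC 98 B6.
Offset 16: leading byte 0xE2 = 11100010 → 3-byte char #5 = E2 82 A5.
Offset 19: leading byte 0xE0 = 11100000 → 3-byte char #6 = E0 A6 9D.
Offset 22: leading byte 0xF3 = 11110011 → 4-byte char #7 = F3 B5 93 AE.
Offset 26: leading byte 0xF0 = 11110000 → 4-byte char #8 = F0 90 8C 85.
Leading byte 0xF0 = 11110000 matches 11110xxx → 4-byte sequence.
Byte 1: 0xF0 = 11110000, payload 000 (3 bits).
Byte 2: 0x90 = 10010000 (10xxxxxx ✓), payload 010000.
Byte 3: 0x8C = 10001100 (10xxxxxx ✓), payload 001100.
Byte 4: 0x85 = 10000101 (10xxxxxx ✓), payload 000101.
Concatenate: 000010000001100000101 = 0x10305 (21 bits → U+10305).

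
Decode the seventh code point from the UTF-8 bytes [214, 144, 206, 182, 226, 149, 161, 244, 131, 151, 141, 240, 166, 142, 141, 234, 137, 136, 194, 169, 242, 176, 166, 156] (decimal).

U+00A9

Offset 0: leading byte 0xD6 = 11010110 → 2-byte char #1 = D6 90.
Offset 2: leading byte 0xCE = 11001110 → 2-byte char #2 = CE B6.
Offset 4: leading byte 0xE2 = 11100010 → 3-byte char #3 = E2 95 A1.
Offset 7: leading byte 0xF4 = 11110100 → 4-byte char #4 = F4 83 97 8D.
Offset 11: leading byte 0xF0 = 11110000 → 4-byte char #5 = F0 A6 8E 8D.
Offset 15: leading byte 0xEA = 11101010 → 3-byte char #6 = EA 89 88.
Offset 18: leading byte 0xC2 = 11000010 → 2-byte char #7 = C2 A9.
Leading byte 0xC2 = 11000010 matches 110xxxxx → 2-byte sequence.
Byte 1: 0xC2 = 11000010, payload 00010 (5 bits).
Byte 2: 0xA9 = 10101001 (10xxxxxx ✓), payload 101001.
Concatenate: 00010101001 = 0xA9 (11 bits → U+00A9).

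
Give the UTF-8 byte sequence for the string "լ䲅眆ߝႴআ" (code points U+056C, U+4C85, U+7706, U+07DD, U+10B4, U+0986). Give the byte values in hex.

D5 AC E4 B2 85 E7 9C 86 DF 9D E1 82 B4 E0 A6 86

U+056C: 2-byte form → D5 AC.
U+4C85: 3-byte form → E4 B2 85.
U+7706: 3-byte form → E7 9C 86.
U+07DD: 2-byte form → DF 9D.
U+10B4: 3-byte form → E1 82 B4.
U+0986: 3-byte form → E0 A6 86.
Concatenated (16 bytes): D5 AC E4 B2 85 E7 9C 86 DF 9D E1 82 B4 E0 A6 86.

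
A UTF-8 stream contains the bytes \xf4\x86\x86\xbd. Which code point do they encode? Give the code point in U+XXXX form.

U+1061BD

Leading byte 0xF4 = 11110100 matches 11110xxx → 4-byte sequence.
Byte 1: 0xF4 = 11110100, payload 100 (3 bits).
Byte 2: 0x86 = 10000110 (10xxxxxx ✓), payload 000110.
Byte 3: 0x86 = 10000110 (10xxxxxx ✓), payload 000110.
Byte 4: 0xBD = 10111101 (10xxxxxx ✓), payload 111101.
Concatenate: 100000110000110111101 = 0x1061BD (21 bits → U+1061BD).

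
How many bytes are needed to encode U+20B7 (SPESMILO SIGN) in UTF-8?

U+20B7 = 0x20B7. UTF-8 uses 1 byte below 0x80, 2 below 0x800, 3 below 0x10000, 4 up to 0x10FFFF. 0x20B7 is in U+0800–U+FFFF → 3 bytes.

3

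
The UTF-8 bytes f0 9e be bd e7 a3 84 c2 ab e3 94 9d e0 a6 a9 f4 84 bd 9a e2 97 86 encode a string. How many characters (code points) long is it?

Byte at offset 0: 0xF0 = 11110000 → 4-byte char (#1). Advance 4.
Byte at offset 4: 0xE7 = 11100111 → 3-byte char (#2). Advance 3.
Byte at offset 7: 0xC2 = 11000010 → 2-byte char (#3). Advance 2.
Byte at offset 9: 0xE3 = 11100011 → 3-byte char (#4). Advance 3.
Byte at offset 12: 0xE0 = 11100000 → 3-byte char (#5). Advance 3.
Byte at offset 15: 0xF4 = 11110100 → 4-byte char (#6). Advance 4.
Byte at offset 19: 0xE2 = 11100010 → 3-byte char (#7). Advance 3.
Reached end at offset 22 after 7 code points.

7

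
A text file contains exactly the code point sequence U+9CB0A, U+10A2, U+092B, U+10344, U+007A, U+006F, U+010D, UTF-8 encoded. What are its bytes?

U+9CB0A: 4-byte form → F2 9C AC 8A.
U+10A2: 3-byte form → E1 82 A2.
U+092B: 3-byte form → E0 A4 AB.
U+10344: 4-byte form → F0 90 8D 84.
U+007A: 1-byte form → 7A.
U+006F: 1-byte form → 6F.
U+010D: 2-byte form → C4 8D.
Concatenated (18 bytes): F2 9C AC 8A E1 82 A2 E0 A4 AB F0 90 8D 84 7A 6F C4 8D.

F2 9C AC 8A E1 82 A2 E0 A4 AB F0 90 8D 84 7A 6F C4 8D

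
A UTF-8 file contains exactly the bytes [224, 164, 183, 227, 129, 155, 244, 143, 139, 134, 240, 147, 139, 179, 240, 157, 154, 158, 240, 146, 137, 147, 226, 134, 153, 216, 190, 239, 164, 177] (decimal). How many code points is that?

Byte at offset 0: 0xE0 = 11100000 → 3-byte char (#1). Advance 3.
Byte at offset 3: 0xE3 = 11100011 → 3-byte char (#2). Advance 3.
Byte at offset 6: 0xF4 = 11110100 → 4-byte char (#3). Advance 4.
Byte at offset 10: 0xF0 = 11110000 → 4-byte char (#4). Advance 4.
Byte at offset 14: 0xF0 = 11110000 → 4-byte char (#5). Advance 4.
Byte at offset 18: 0xF0 = 11110000 → 4-byte char (#6). Advance 4.
Byte at offset 22: 0xE2 = 11100010 → 3-byte char (#7). Advance 3.
Byte at offset 25: 0xD8 = 11011000 → 2-byte char (#8). Advance 2.
Byte at offset 27: 0xEF = 11101111 → 3-byte char (#9). Advance 3.
Reached end at offset 30 after 9 code points.

9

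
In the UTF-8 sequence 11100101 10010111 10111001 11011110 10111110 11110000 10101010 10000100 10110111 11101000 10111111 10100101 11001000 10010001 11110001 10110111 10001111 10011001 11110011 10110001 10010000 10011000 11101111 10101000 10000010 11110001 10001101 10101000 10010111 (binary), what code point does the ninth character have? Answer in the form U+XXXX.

Offset 0: leading byte 0xE5 = 11100101 → 3-byte char #1 = E5 97 B9.
Offset 3: leading byte 0xDE = 11011110 → 2-byte char #2 = DE BE.
Offset 5: leading byte 0xF0 = 11110000 → 4-byte char #3 = F0 AA 84 B7.
Offset 9: leading byte 0xE8 = 11101000 → 3-byte char #4 = E8 BF A5.
Offset 12: leading byte 0xC8 = 11001000 → 2-byte char #5 = C8 91.
Offset 14: leading byte 0xF1 = 11110001 → 4-byte char #6 = F1 B7 8F 99.
Offset 18: leading byte 0xF3 = 11110011 → 4-byte char #7 = F3 B1 90 98.
Offset 22: leading byte 0xEF = 11101111 → 3-byte char #8 = EF A8 82.
Offset 25: leading byte 0xF1 = 11110001 → 4-byte char #9 = F1 8D A8 97.
Leading byte 0xF1 = 11110001 matches 11110xxx → 4-byte sequence.
Byte 1: 0xF1 = 11110001, payload 001 (3 bits).
Byte 2: 0x8D = 10001101 (10xxxxxx ✓), payload 001101.
Byte 3: 0xA8 = 10101000 (10xxxxxx ✓), payload 101000.
Byte 4: 0x97 = 10010111 (10xxxxxx ✓), payload 010111.
Concatenate: 001001101101000010111 = 0x4DA17 (21 bits → U+4DA17).

U+4DA17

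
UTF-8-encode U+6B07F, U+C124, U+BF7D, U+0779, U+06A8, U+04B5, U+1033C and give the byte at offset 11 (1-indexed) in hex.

1-indexed offset 11 is 0-indexed offset 10.
U+6B07F → 4-byte form F1 AB 81 BF at offsets 0–3.
U+C124 → 3-byte form EC 84 A4 at offsets 4–6.
U+BF7D → 3-byte form EB BD BD at offsets 7–9.
U+0779 → 2-byte form DD B9 at offsets 10–11.
Offset 10 falls in char 4's range; it's byte 1 of DD B9 = 0xDD.

0xDD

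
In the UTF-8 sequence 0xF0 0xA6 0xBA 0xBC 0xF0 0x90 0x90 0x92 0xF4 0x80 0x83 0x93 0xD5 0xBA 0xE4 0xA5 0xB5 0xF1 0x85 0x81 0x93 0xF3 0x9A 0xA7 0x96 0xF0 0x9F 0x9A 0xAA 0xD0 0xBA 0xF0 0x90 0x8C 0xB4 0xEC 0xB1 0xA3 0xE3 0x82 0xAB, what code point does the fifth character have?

U+4975

Offset 0: leading byte 0xF0 = 11110000 → 4-byte char #1 = F0 A6 BA BC.
Offset 4: leading byte 0xF0 = 11110000 → 4-byte char #2 = F0 90 90 92.
Offset 8: leading byte 0xF4 = 11110100 → 4-byte char #3 = F4 80 83 93.
Offset 12: leading byte 0xD5 = 11010101 → 2-byte char #4 = D5 BA.
Offset 14: leading byte 0xE4 = 11100100 → 3-byte char #5 = E4 A5 B5.
Leading byte 0xE4 = 11100100 matches 1110xxxx → 3-byte sequence.
Byte 1: 0xE4 = 11100100, payload 0100 (4 bits).
Byte 2: 0xA5 = 10100101 (10xxxxxx ✓), payload 100101.
Byte 3: 0xB5 = 10110101 (10xxxxxx ✓), payload 110101.
Concatenate: 0100100101110101 = 0x4975 (16 bits → U+4975).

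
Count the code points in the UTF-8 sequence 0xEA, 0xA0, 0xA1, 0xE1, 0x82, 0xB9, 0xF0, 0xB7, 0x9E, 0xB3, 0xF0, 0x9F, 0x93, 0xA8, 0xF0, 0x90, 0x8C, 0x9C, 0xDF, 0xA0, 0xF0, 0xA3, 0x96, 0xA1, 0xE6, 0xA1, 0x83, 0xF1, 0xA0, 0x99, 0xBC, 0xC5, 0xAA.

Byte at offset 0: 0xEA = 11101010 → 3-byte char (#1). Advance 3.
Byte at offset 3: 0xE1 = 11100001 → 3-byte char (#2). Advance 3.
Byte at offset 6: 0xF0 = 11110000 → 4-byte char (#3). Advance 4.
Byte at offset 10: 0xF0 = 11110000 → 4-byte char (#4). Advance 4.
Byte at offset 14: 0xF0 = 11110000 → 4-byte char (#5). Advance 4.
Byte at offset 18: 0xDF = 11011111 → 2-byte char (#6). Advance 2.
Byte at offset 20: 0xF0 = 11110000 → 4-byte char (#7). Advance 4.
Byte at offset 24: 0xE6 = 11100110 → 3-byte char (#8). Advance 3.
Byte at offset 27: 0xF1 = 11110001 → 4-byte char (#9). Advance 4.
Byte at offset 31: 0xC5 = 11000101 → 2-byte char (#10). Advance 2.
Reached end at offset 33 after 10 code points.

10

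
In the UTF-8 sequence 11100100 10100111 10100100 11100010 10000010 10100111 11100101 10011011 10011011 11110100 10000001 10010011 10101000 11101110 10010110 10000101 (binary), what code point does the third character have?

U+56DB

Offset 0: leading byte 0xE4 = 11100100 → 3-byte char #1 = E4 A7 A4.
Offset 3: leading byte 0xE2 = 11100010 → 3-byte char #2 = E2 82 A7.
Offset 6: leading byte 0xE5 = 11100101 → 3-byte char #3 = E5 9B 9B.
Leading byte 0xE5 = 11100101 matches 1110xxxx → 3-byte sequence.
Byte 1: 0xE5 = 11100101, payload 0101 (4 bits).
Byte 2: 0x9B = 10011011 (10xxxxxx ✓), payload 011011.
Byte 3: 0x9B = 10011011 (10xxxxxx ✓), payload 011011.
Concatenate: 0101011011011011 = 0x56DB (16 bits → U+56DB).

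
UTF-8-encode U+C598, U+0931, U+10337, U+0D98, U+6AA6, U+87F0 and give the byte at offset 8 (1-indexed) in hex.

1-indexed offset 8 is 0-indexed offset 7.
U+C598 → 3-byte form EC 96 98 at offsets 0–2.
U+0931 → 3-byte form E0 A4 B1 at offsets 3–5.
U+10337 → 4-byte form F0 90 8C B7 at offsets 6–9.
Offset 7 falls in char 3's range; it's byte 2 of F0 90 8C B7 = 0x90.

0x90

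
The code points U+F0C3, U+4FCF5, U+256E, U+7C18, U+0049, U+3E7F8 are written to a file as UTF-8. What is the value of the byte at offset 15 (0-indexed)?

0xBE

U+F0C3 → 3-byte form EF 83 83 at offsets 0–2.
U+4FCF5 → 4-byte form F1 8F B3 B5 at offsets 3–6.
U+256E → 3-byte form E2 95 AE at offsets 7–9.
U+7C18 → 3-byte form E7 B0 98 at offsets 10–12.
U+0049 → 1-byte form 49 at offsets 13–13.
U+3E7F8 → 4-byte form F0 BE 9F B8 at offsets 14–17.
Offset 15 falls in char 6's range; it's byte 2 of F0 BE 9F B8 = 0xBE.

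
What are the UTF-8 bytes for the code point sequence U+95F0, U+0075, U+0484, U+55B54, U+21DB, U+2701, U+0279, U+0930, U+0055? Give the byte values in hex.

U+95F0: 3-byte form → E9 97 B0.
U+0075: 1-byte form → 75.
U+0484: 2-byte form → D2 84.
U+55B54: 4-byte form → F1 95 AD 94.
U+21DB: 3-byte form → E2 87 9B.
U+2701: 3-byte form → E2 9C 81.
U+0279: 2-byte form → C9 B9.
U+0930: 3-byte form → E0 A4 B0.
U+0055: 1-byte form → 55.
Concatenated (22 bytes): E9 97 B0 75 D2 84 F1 95 AD 94 E2 87 9B E2 9C 81 C9 B9 E0 A4 B0 55.

E9 97 B0 75 D2 84 F1 95 AD 94 E2 87 9B E2 9C 81 C9 B9 E0 A4 B0 55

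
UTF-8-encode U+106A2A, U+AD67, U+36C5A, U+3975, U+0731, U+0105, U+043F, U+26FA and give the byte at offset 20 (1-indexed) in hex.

1-indexed offset 20 is 0-indexed offset 19.
U+106A2A → 4-byte form F4 86 A8 AA at offsets 0–3.
U+AD67 → 3-byte form EA B5 A7 at offsets 4–6.
U+36C5A → 4-byte form F0 B6 B1 9A at offsets 7–10.
U+3975 → 3-byte form E3 A5 B5 at offsets 11–13.
U+0731 → 2-byte form DC B1 at offsets 14–15.
U+0105 → 2-byte form C4 85 at offsets 16–17.
U+043F → 2-byte form D0 BF at offsets 18–19.
Offset 19 falls in char 7's range; it's byte 2 of D0 BF = 0xBF.

0xBF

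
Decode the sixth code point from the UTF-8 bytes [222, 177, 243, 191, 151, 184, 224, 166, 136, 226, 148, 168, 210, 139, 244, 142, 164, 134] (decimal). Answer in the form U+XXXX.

Offset 0: leading byte 0xDE = 11011110 → 2-byte char #1 = DE B1.
Offset 2: leading byte 0xF3 = 11110011 → 4-byte char #2 = F3 BF 97 B8.
Offset 6: leading byte 0xE0 = 11100000 → 3-byte char #3 = E0 A6 88.
Offset 9: leading byte 0xE2 = 11100010 → 3-byte char #4 = E2 94 A8.
Offset 12: leading byte 0xD2 = 11010010 → 2-byte char #5 = D2 8B.
Offset 14: leading byte 0xF4 = 11110100 → 4-byte char #6 = F4 8E A4 86.
Leading byte 0xF4 = 11110100 matches 11110xxx → 4-byte sequence.
Byte 1: 0xF4 = 11110100, payload 100 (3 bits).
Byte 2: 0x8E = 10001110 (10xxxxxx ✓), payload 001110.
Byte 3: 0xA4 = 10100100 (10xxxxxx ✓), payload 100100.
Byte 4: 0x86 = 10000110 (10xxxxxx ✓), payload 000110.
Concatenate: 100001110100100000110 = 0x10E906 (21 bits → U+10E906).

U+10E906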